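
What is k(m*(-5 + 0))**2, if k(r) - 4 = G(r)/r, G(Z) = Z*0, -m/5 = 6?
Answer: 16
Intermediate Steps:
m = -30 (m = -5*6 = -30)
G(Z) = 0
k(r) = 4 (k(r) = 4 + 0/r = 4 + 0 = 4)
k(m*(-5 + 0))**2 = 4**2 = 16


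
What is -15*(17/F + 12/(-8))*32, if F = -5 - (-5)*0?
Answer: 2352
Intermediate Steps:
F = -5 (F = -5 - 1*0 = -5 + 0 = -5)
-15*(17/F + 12/(-8))*32 = -15*(17/(-5) + 12/(-8))*32 = -15*(17*(-⅕) + 12*(-⅛))*32 = -15*(-17/5 - 3/2)*32 = -15*(-49/10)*32 = (147/2)*32 = 2352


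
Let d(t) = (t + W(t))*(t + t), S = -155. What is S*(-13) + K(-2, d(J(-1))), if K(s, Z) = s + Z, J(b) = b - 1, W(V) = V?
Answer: 2029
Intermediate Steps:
J(b) = -1 + b
d(t) = 4*t**2 (d(t) = (t + t)*(t + t) = (2*t)*(2*t) = 4*t**2)
K(s, Z) = Z + s
S*(-13) + K(-2, d(J(-1))) = -155*(-13) + (4*(-1 - 1)**2 - 2) = 2015 + (4*(-2)**2 - 2) = 2015 + (4*4 - 2) = 2015 + (16 - 2) = 2015 + 14 = 2029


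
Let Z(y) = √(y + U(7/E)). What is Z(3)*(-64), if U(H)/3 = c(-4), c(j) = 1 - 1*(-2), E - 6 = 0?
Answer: -128*√3 ≈ -221.70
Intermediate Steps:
E = 6 (E = 6 + 0 = 6)
c(j) = 3 (c(j) = 1 + 2 = 3)
U(H) = 9 (U(H) = 3*3 = 9)
Z(y) = √(9 + y) (Z(y) = √(y + 9) = √(9 + y))
Z(3)*(-64) = √(9 + 3)*(-64) = √12*(-64) = (2*√3)*(-64) = -128*√3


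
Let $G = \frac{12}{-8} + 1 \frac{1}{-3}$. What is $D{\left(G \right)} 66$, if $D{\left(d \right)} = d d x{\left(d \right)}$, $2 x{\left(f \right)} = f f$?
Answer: $\frac{161051}{432} \approx 372.8$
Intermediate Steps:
$x{\left(f \right)} = \frac{f^{2}}{2}$ ($x{\left(f \right)} = \frac{f f}{2} = \frac{f^{2}}{2}$)
$G = - \frac{11}{6}$ ($G = 12 \left(- \frac{1}{8}\right) + 1 \left(- \frac{1}{3}\right) = - \frac{3}{2} - \frac{1}{3} = - \frac{11}{6} \approx -1.8333$)
$D{\left(d \right)} = \frac{d^{4}}{2}$ ($D{\left(d \right)} = d d \frac{d^{2}}{2} = d^{2} \frac{d^{2}}{2} = \frac{d^{4}}{2}$)
$D{\left(G \right)} 66 = \frac{\left(- \frac{11}{6}\right)^{4}}{2} \cdot 66 = \frac{1}{2} \cdot \frac{14641}{1296} \cdot 66 = \frac{14641}{2592} \cdot 66 = \frac{161051}{432}$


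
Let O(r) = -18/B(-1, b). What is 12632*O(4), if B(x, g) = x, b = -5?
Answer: 227376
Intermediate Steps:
O(r) = 18 (O(r) = -18/(-1) = -18*(-1) = 18)
12632*O(4) = 12632*18 = 227376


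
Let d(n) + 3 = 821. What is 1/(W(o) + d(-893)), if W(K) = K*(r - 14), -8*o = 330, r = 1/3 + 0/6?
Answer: 4/5527 ≈ 0.00072372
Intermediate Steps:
r = ⅓ (r = 1*(⅓) + 0*(⅙) = ⅓ + 0 = ⅓ ≈ 0.33333)
d(n) = 818 (d(n) = -3 + 821 = 818)
o = -165/4 (o = -⅛*330 = -165/4 ≈ -41.250)
W(K) = -41*K/3 (W(K) = K*(⅓ - 14) = K*(-41/3) = -41*K/3)
1/(W(o) + d(-893)) = 1/(-41/3*(-165/4) + 818) = 1/(2255/4 + 818) = 1/(5527/4) = 4/5527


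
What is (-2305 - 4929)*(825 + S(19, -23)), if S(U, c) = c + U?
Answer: -5939114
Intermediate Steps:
S(U, c) = U + c
(-2305 - 4929)*(825 + S(19, -23)) = (-2305 - 4929)*(825 + (19 - 23)) = -7234*(825 - 4) = -7234*821 = -5939114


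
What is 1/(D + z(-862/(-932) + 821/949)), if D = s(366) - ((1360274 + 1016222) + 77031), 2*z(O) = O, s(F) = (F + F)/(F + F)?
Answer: -884468/2170064442563 ≈ -4.0758e-7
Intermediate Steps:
s(F) = 1 (s(F) = (2*F)/((2*F)) = (2*F)*(1/(2*F)) = 1)
z(O) = O/2
D = -2453526 (D = 1 - ((1360274 + 1016222) + 77031) = 1 - (2376496 + 77031) = 1 - 1*2453527 = 1 - 2453527 = -2453526)
1/(D + z(-862/(-932) + 821/949)) = 1/(-2453526 + (-862/(-932) + 821/949)/2) = 1/(-2453526 + (-862*(-1/932) + 821*(1/949))/2) = 1/(-2453526 + (431/466 + 821/949)/2) = 1/(-2453526 + (1/2)*(791605/442234)) = 1/(-2453526 + 791605/884468) = 1/(-2170064442563/884468) = -884468/2170064442563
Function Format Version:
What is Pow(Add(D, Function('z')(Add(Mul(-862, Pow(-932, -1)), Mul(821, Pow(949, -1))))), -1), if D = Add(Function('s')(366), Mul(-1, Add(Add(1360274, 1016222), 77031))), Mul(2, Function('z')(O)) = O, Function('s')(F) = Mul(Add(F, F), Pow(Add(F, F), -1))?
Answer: Rational(-884468, 2170064442563) ≈ -4.0758e-7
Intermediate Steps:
Function('s')(F) = 1 (Function('s')(F) = Mul(Mul(2, F), Pow(Mul(2, F), -1)) = Mul(Mul(2, F), Mul(Rational(1, 2), Pow(F, -1))) = 1)
Function('z')(O) = Mul(Rational(1, 2), O)
D = -2453526 (D = Add(1, Mul(-1, Add(Add(1360274, 1016222), 77031))) = Add(1, Mul(-1, Add(2376496, 77031))) = Add(1, Mul(-1, 2453527)) = Add(1, -2453527) = -2453526)
Pow(Add(D, Function('z')(Add(Mul(-862, Pow(-932, -1)), Mul(821, Pow(949, -1))))), -1) = Pow(Add(-2453526, Mul(Rational(1, 2), Add(Mul(-862, Pow(-932, -1)), Mul(821, Pow(949, -1))))), -1) = Pow(Add(-2453526, Mul(Rational(1, 2), Add(Mul(-862, Rational(-1, 932)), Mul(821, Rational(1, 949))))), -1) = Pow(Add(-2453526, Mul(Rational(1, 2), Add(Rational(431, 466), Rational(821, 949)))), -1) = Pow(Add(-2453526, Mul(Rational(1, 2), Rational(791605, 442234))), -1) = Pow(Add(-2453526, Rational(791605, 884468)), -1) = Pow(Rational(-2170064442563, 884468), -1) = Rational(-884468, 2170064442563)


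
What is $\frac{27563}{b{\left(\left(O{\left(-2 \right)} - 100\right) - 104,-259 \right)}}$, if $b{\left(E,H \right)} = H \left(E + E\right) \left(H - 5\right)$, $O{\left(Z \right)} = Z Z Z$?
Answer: $- \frac{27563}{28991424} \approx -0.00095073$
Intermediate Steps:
$O{\left(Z \right)} = Z^{3}$ ($O{\left(Z \right)} = Z^{2} Z = Z^{3}$)
$b{\left(E,H \right)} = 2 E H \left(-5 + H\right)$ ($b{\left(E,H \right)} = H 2 E \left(-5 + H\right) = 2 E H \left(-5 + H\right)$)
$\frac{27563}{b{\left(\left(O{\left(-2 \right)} - 100\right) - 104,-259 \right)}} = \frac{27563}{2 \left(\left(\left(-2\right)^{3} - 100\right) - 104\right) \left(-259\right) \left(-5 - 259\right)} = \frac{27563}{2 \left(\left(-8 - 100\right) - 104\right) \left(-259\right) \left(-264\right)} = \frac{27563}{2 \left(-108 - 104\right) \left(-259\right) \left(-264\right)} = \frac{27563}{2 \left(-212\right) \left(-259\right) \left(-264\right)} = \frac{27563}{-28991424} = 27563 \left(- \frac{1}{28991424}\right) = - \frac{27563}{28991424}$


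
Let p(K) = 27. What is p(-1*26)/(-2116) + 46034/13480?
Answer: 6065249/1782730 ≈ 3.4022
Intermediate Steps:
p(-1*26)/(-2116) + 46034/13480 = 27/(-2116) + 46034/13480 = 27*(-1/2116) + 46034*(1/13480) = -27/2116 + 23017/6740 = 6065249/1782730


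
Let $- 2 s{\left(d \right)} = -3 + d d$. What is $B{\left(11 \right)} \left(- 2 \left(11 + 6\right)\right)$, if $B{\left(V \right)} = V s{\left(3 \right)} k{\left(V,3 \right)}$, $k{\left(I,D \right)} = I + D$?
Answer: $15708$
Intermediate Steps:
$k{\left(I,D \right)} = D + I$
$s{\left(d \right)} = \frac{3}{2} - \frac{d^{2}}{2}$ ($s{\left(d \right)} = - \frac{-3 + d d}{2} = - \frac{-3 + d^{2}}{2} = \frac{3}{2} - \frac{d^{2}}{2}$)
$B{\left(V \right)} = - 3 V \left(3 + V\right)$ ($B{\left(V \right)} = V \left(\frac{3}{2} - \frac{3^{2}}{2}\right) \left(3 + V\right) = V \left(\frac{3}{2} - \frac{9}{2}\right) \left(3 + V\right) = V \left(-3\right) \left(3 + V\right) = - 3 V \left(3 + V\right)$)
$B{\left(11 \right)} \left(- 2 \left(11 + 6\right)\right) = \left(-3\right) 11 \left(3 + 11\right) \left(- 2 \left(11 + 6\right)\right) = \left(-3\right) 11 \cdot 14 \left(\left(-2\right) 17\right) = \left(-462\right) \left(-34\right) = 15708$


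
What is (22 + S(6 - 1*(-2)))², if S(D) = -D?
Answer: 196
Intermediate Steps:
(22 + S(6 - 1*(-2)))² = (22 - (6 - 1*(-2)))² = (22 - (6 + 2))² = (22 - 1*8)² = (22 - 8)² = 14² = 196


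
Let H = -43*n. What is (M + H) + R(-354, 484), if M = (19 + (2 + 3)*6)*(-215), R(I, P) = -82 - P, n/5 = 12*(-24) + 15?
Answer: 47594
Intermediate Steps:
n = -1365 (n = 5*(12*(-24) + 15) = 5*(-288 + 15) = 5*(-273) = -1365)
H = 58695 (H = -43*(-1365) = 58695)
M = -10535 (M = (19 + 5*6)*(-215) = (19 + 30)*(-215) = 49*(-215) = -10535)
(M + H) + R(-354, 484) = (-10535 + 58695) + (-82 - 1*484) = 48160 + (-82 - 484) = 48160 - 566 = 47594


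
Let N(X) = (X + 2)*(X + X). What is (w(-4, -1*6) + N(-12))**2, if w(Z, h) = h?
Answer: 54756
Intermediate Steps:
N(X) = 2*X*(2 + X) (N(X) = (2 + X)*(2*X) = 2*X*(2 + X))
(w(-4, -1*6) + N(-12))**2 = (-1*6 + 2*(-12)*(2 - 12))**2 = (-6 + 2*(-12)*(-10))**2 = (-6 + 240)**2 = 234**2 = 54756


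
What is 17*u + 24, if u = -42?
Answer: -690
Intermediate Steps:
17*u + 24 = 17*(-42) + 24 = -714 + 24 = -690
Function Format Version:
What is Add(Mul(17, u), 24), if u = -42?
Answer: -690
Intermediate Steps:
Add(Mul(17, u), 24) = Add(Mul(17, -42), 24) = Add(-714, 24) = -690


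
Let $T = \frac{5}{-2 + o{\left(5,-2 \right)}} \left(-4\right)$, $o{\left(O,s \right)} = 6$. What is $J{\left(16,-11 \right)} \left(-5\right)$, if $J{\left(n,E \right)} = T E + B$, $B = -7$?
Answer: $-240$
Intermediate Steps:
$T = -5$ ($T = \frac{5}{-2 + 6} \left(-4\right) = \frac{5}{4} \left(-4\right) = -5$)
$J{\left(n,E \right)} = -7 - 5 E$ ($J{\left(n,E \right)} = - 5 E - 7 = -7 - 5 E$)
$J{\left(16,-11 \right)} \left(-5\right) = \left(-7 - -55\right) \left(-5\right) = \left(-7 + 55\right) \left(-5\right) = 48 \left(-5\right) = -240$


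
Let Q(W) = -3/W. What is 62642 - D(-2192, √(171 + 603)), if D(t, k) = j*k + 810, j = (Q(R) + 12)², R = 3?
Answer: 61832 - 363*√86 ≈ 58466.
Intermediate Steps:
j = 121 (j = (-3/3 + 12)² = (-3*⅓ + 12)² = (-1 + 12)² = 11² = 121)
D(t, k) = 810 + 121*k (D(t, k) = 121*k + 810 = 810 + 121*k)
62642 - D(-2192, √(171 + 603)) = 62642 - (810 + 121*√(171 + 603)) = 62642 - (810 + 121*√774) = 62642 - (810 + 121*(3*√86)) = 62642 - (810 + 363*√86) = 62642 + (-810 - 363*√86) = 61832 - 363*√86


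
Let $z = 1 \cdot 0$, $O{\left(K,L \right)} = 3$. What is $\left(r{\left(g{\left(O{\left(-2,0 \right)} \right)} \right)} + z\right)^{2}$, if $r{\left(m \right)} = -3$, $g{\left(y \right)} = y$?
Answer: $9$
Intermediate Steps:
$z = 0$
$\left(r{\left(g{\left(O{\left(-2,0 \right)} \right)} \right)} + z\right)^{2} = \left(-3 + 0\right)^{2} = \left(-3\right)^{2} = 9$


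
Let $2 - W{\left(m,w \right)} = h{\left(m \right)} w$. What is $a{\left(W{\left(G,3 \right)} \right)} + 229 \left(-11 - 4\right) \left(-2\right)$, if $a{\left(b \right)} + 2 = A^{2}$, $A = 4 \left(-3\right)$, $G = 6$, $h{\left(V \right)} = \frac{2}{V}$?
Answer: $7012$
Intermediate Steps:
$W{\left(m,w \right)} = 2 - \frac{2 w}{m}$ ($W{\left(m,w \right)} = 2 - \frac{2}{m} w = 2 - \frac{2 w}{m}$)
$A = -12$
$a{\left(b \right)} = 142$ ($a{\left(b \right)} = -2 + \left(-12\right)^{2} = -2 + 144 = 142$)
$a{\left(W{\left(G,3 \right)} \right)} + 229 \left(-11 - 4\right) \left(-2\right) = 142 + 229 \left(-11 - 4\right) \left(-2\right) = 142 + 229 \left(\left(-15\right) \left(-2\right)\right) = 142 + 229 \cdot 30 = 142 + 6870 = 7012$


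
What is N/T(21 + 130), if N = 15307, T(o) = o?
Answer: 15307/151 ≈ 101.37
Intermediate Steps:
N/T(21 + 130) = 15307/(21 + 130) = 15307/151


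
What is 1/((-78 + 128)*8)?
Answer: 1/400 ≈ 0.0025000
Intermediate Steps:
1/((-78 + 128)*8) = 1/(50*8) = 1/400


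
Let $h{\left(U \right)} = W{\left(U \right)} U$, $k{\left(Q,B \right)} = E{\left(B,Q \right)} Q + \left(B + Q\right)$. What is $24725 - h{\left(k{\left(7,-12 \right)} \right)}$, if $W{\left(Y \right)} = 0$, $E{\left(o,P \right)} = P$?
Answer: $24725$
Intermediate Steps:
$k{\left(Q,B \right)} = B + Q + Q^{2}$ ($k{\left(Q,B \right)} = Q Q + \left(B + Q\right) = Q^{2} + \left(B + Q\right) = B + Q + Q^{2}$)
$h{\left(U \right)} = 0$ ($h{\left(U \right)} = 0 U = 0$)
$24725 - h{\left(k{\left(7,-12 \right)} \right)} = 24725 - 0 = 24725 + 0 = 24725$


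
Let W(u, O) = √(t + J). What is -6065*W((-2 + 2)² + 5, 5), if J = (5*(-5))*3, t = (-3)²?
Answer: -6065*I*√66 ≈ -49272.0*I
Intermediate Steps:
t = 9
J = -75 (J = -25*3 = -75)
W(u, O) = I*√66 (W(u, O) = √(9 - 75) = √(-66) = I*√66)
-6065*W((-2 + 2)² + 5, 5) = -6065*I*√66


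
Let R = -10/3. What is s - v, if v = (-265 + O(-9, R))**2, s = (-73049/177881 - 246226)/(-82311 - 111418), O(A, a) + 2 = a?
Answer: -22665137299239134/310146374241 ≈ -73079.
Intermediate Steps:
R = -10/3 (R = -10*1/3 = -10/3 ≈ -3.3333)
O(A, a) = -2 + a
s = 43799000155/34460708249 (s = (-73049*1/177881 - 246226)/(-193729) = (-73049/177881 - 246226)*(-1/193729) = -43799000155/177881*(-1/193729) = 43799000155/34460708249 ≈ 1.2710)
v = 657721/9 (v = (-265 + (-2 - 10/3))**2 = (-265 - 16/3)**2 = (-811/3)**2 = 657721/9 ≈ 73080.)
s - v = 43799000155/34460708249 - 1*657721/9 = 43799000155/34460708249 - 657721/9 = -22665137299239134/310146374241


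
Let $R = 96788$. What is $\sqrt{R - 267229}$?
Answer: $i \sqrt{170441} \approx 412.85 i$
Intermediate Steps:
$\sqrt{R - 267229} = \sqrt{96788 - 267229} = \sqrt{-170441} = i \sqrt{170441}$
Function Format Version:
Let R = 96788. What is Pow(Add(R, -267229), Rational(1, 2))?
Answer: Mul(I, Pow(170441, Rational(1, 2))) ≈ Mul(412.85, I)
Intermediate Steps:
Pow(Add(R, -267229), Rational(1, 2)) = Pow(Add(96788, -267229), Rational(1, 2)) = Pow(-170441, Rational(1, 2)) = Mul(I, Pow(170441, Rational(1, 2)))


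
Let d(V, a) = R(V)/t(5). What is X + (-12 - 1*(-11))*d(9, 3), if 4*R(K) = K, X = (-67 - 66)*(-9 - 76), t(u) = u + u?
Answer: 452191/40 ≈ 11305.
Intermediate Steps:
t(u) = 2*u
X = 11305 (X = -133*(-85) = 11305)
R(K) = K/4
d(V, a) = V/40 (d(V, a) = (V/4)/((2*5)) = (V/4)/10 = (V/4)*(1/10) = V/40)
X + (-12 - 1*(-11))*d(9, 3) = 11305 + (-12 - 1*(-11))*((1/40)*9) = 11305 + (-12 + 11)*(9/40) = 11305 - 1*9/40 = 11305 - 9/40 = 452191/40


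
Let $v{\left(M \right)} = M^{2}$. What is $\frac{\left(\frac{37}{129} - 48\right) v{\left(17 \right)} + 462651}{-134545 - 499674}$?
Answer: $- \frac{57903184}{81814251} \approx -0.70774$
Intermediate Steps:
$\frac{\left(\frac{37}{129} - 48\right) v{\left(17 \right)} + 462651}{-134545 - 499674} = \frac{\left(\frac{37}{129} - 48\right) 17^{2} + 462651}{-134545 - 499674} = \frac{\left(37 \cdot \frac{1}{129} - 48\right) 289 + 462651}{-634219} = \left(\left(\frac{37}{129} - 48\right) 289 + 462651\right) \left(- \frac{1}{634219}\right) = \left(\left(- \frac{6155}{129}\right) 289 + 462651\right) \left(- \frac{1}{634219}\right) = \left(- \frac{1778795}{129} + 462651\right) \left(- \frac{1}{634219}\right) = \frac{57903184}{129} \left(- \frac{1}{634219}\right) = - \frac{57903184}{81814251}$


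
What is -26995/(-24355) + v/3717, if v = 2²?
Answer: 20087567/18105507 ≈ 1.1095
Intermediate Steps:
v = 4
-26995/(-24355) + v/3717 = -26995/(-24355) + 4/3717 = -26995*(-1/24355) + 4*(1/3717) = 5399/4871 + 4/3717 = 20087567/18105507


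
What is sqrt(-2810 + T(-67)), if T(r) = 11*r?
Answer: I*sqrt(3547) ≈ 59.557*I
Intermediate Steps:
sqrt(-2810 + T(-67)) = sqrt(-2810 + 11*(-67)) = sqrt(-2810 - 737) = sqrt(-3547) = I*sqrt(3547)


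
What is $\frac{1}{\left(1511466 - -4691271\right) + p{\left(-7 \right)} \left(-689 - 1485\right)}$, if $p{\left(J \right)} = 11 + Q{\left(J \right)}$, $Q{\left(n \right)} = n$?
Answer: $\frac{1}{6194041} \approx 1.6145 \cdot 10^{-7}$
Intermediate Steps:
$p{\left(J \right)} = 11 + J$
$\frac{1}{\left(1511466 - -4691271\right) + p{\left(-7 \right)} \left(-689 - 1485\right)} = \frac{1}{\left(1511466 - -4691271\right) + \left(11 - 7\right) \left(-689 - 1485\right)} = \frac{1}{\left(1511466 + 4691271\right) + 4 \left(-2174\right)} = \frac{1}{6202737 - 8696} = \frac{1}{6194041}$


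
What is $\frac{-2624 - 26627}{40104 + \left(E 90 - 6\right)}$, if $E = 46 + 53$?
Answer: $- \frac{29251}{49008} \approx -0.59686$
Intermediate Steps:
$E = 99$
$\frac{-2624 - 26627}{40104 + \left(E 90 - 6\right)} = \frac{-2624 - 26627}{40104 + \left(99 \cdot 90 - 6\right)} = - \frac{29251}{40104 + \left(8910 - 6\right)} = - \frac{29251}{40104 + 8904} = - \frac{29251}{49008}$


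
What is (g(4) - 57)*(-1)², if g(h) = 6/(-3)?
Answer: -59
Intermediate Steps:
g(h) = -2 (g(h) = 6*(-⅓) = -2)
(g(4) - 57)*(-1)² = (-2 - 57)*(-1)² = -59*1 = -59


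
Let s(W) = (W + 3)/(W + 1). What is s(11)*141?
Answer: 329/2 ≈ 164.50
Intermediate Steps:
s(W) = (3 + W)/(1 + W)
s(11)*141 = ((3 + 11)/(1 + 11))*141 = (14/12)*141 = ((1/12)*14)*141 = (7/6)*141 = 329/2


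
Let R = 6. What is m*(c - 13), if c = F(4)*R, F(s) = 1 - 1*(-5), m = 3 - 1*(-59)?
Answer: 1426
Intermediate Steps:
m = 62 (m = 3 + 59 = 62)
F(s) = 6 (F(s) = 1 + 5 = 6)
c = 36 (c = 6*6 = 36)
m*(c - 13) = 62*(36 - 13) = 62*23 = 1426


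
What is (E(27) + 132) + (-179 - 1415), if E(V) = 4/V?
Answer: -39470/27 ≈ -1461.9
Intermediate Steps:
(E(27) + 132) + (-179 - 1415) = (4/27 + 132) + (-179 - 1415) = (4*(1/27) + 132) - 1594 = (4/27 + 132) - 1594 = 3568/27 - 1594 = -39470/27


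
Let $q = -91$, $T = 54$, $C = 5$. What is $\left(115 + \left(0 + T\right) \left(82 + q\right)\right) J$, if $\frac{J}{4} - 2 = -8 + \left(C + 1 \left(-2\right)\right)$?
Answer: $4452$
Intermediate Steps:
$J = -12$ ($J = 8 + 4 \left(-8 + \left(5 + 1 \left(-2\right)\right)\right) = 8 + 4 \left(-8 + \left(5 - 2\right)\right) = 8 + 4 \left(-8 + 3\right) = 8 + 4 \left(-5\right) = 8 - 20 = -12$)
$\left(115 + \left(0 + T\right) \left(82 + q\right)\right) J = \left(115 + \left(0 + 54\right) \left(82 - 91\right)\right) \left(-12\right) = \left(115 + 54 \left(-9\right)\right) \left(-12\right) = \left(115 - 486\right) \left(-12\right) = \left(-371\right) \left(-12\right) = 4452$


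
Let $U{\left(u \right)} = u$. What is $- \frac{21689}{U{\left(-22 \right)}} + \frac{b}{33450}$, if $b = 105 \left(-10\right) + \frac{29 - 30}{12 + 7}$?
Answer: $\frac{3446001257}{3495525} \approx 985.83$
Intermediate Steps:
$b = - \frac{19951}{19}$ ($b = -1050 - \frac{1}{19} = - \frac{19951}{19} \approx -1050.1$)
$- \frac{21689}{U{\left(-22 \right)}} + \frac{b}{33450} = - \frac{21689}{-22} - \frac{19951}{19 \cdot 33450} = \left(-21689\right) \left(- \frac{1}{22}\right) - \frac{19951}{635550} = \frac{21689}{22} - \frac{19951}{635550} = \frac{3446001257}{3495525}$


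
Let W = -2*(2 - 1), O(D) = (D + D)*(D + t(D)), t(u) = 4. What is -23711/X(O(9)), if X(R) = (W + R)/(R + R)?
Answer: -2774187/58 ≈ -47831.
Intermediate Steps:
O(D) = 2*D*(4 + D) (O(D) = (D + D)*(D + 4) = (2*D)*(4 + D) = 2*D*(4 + D))
W = -2 (W = -2*1 = -2)
X(R) = (-2 + R)/(2*R) (X(R) = (-2 + R)/(R + R) = (-2 + R)/((2*R)) = (-2 + R)*(1/(2*R)) = (-2 + R)/(2*R))
-23711/X(O(9)) = -23711*36*(4 + 9)/(-2 + 2*9*(4 + 9)) = -23711*468/(-2 + 2*9*13) = -23711*468/(-2 + 234) = -23711/((½)*(1/234)*232) = -23711/58/117 = -23711*117/58 = -2774187/58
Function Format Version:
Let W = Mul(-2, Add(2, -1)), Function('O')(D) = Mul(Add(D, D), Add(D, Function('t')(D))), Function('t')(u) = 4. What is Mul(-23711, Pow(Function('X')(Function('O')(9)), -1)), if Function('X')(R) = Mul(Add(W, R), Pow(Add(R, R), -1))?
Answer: Rational(-2774187, 58) ≈ -47831.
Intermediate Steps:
Function('O')(D) = Mul(2, D, Add(4, D)) (Function('O')(D) = Mul(Add(D, D), Add(D, 4)) = Mul(Mul(2, D), Add(4, D)) = Mul(2, D, Add(4, D)))
W = -2 (W = Mul(-2, 1) = -2)
Function('X')(R) = Mul(Rational(1, 2), Pow(R, -1), Add(-2, R)) (Function('X')(R) = Mul(Add(-2, R), Pow(Add(R, R), -1)) = Mul(Add(-2, R), Pow(Mul(2, R), -1)) = Mul(Add(-2, R), Mul(Rational(1, 2), Pow(R, -1))) = Mul(Rational(1, 2), Pow(R, -1), Add(-2, R)))
Mul(-23711, Pow(Function('X')(Function('O')(9)), -1)) = Mul(-23711, Pow(Mul(Rational(1, 2), Pow(Mul(2, 9, Add(4, 9)), -1), Add(-2, Mul(2, 9, Add(4, 9)))), -1)) = Mul(-23711, Pow(Mul(Rational(1, 2), Pow(Mul(2, 9, 13), -1), Add(-2, Mul(2, 9, 13))), -1)) = Mul(-23711, Pow(Mul(Rational(1, 2), Pow(234, -1), Add(-2, 234)), -1)) = Mul(-23711, Pow(Mul(Rational(1, 2), Rational(1, 234), 232), -1)) = Mul(-23711, Pow(Rational(58, 117), -1)) = Mul(-23711, Rational(117, 58)) = Rational(-2774187, 58)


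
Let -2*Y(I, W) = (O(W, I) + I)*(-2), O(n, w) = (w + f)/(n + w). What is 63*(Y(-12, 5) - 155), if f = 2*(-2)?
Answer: -10377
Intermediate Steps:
f = -4
O(n, w) = (-4 + w)/(n + w) (O(n, w) = (w - 4)/(n + w) = (-4 + w)/(n + w))
Y(I, W) = I + (-4 + I)/(I + W) (Y(I, W) = -((-4 + I)/(W + I) + I)*(-2)/2 = -((-4 + I)/(I + W) + I)*(-2)/2 = -(I + (-4 + I)/(I + W))*(-2)/2 = -(-2*I - 2*(-4 + I)/(I + W))/2 = I + (-4 + I)/(I + W))
63*(Y(-12, 5) - 155) = 63*((-4 - 12 - 12*(-12 + 5))/(-12 + 5) - 155) = 63*((-4 - 12 - 12*(-7))/(-7) - 155) = 63*(-(-4 - 12 + 84)/7 - 155) = 63*(-⅐*68 - 155) = 63*(-68/7 - 155) = 63*(-1153/7) = -10377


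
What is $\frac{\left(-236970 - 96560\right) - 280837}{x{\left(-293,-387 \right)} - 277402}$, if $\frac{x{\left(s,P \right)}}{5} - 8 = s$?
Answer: $\frac{614367}{278827} \approx 2.2034$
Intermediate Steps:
$x{\left(s,P \right)} = 40 + 5 s$
$\frac{\left(-236970 - 96560\right) - 280837}{x{\left(-293,-387 \right)} - 277402} = \frac{\left(-236970 - 96560\right) - 280837}{\left(40 + 5 \left(-293\right)\right) - 277402} = \frac{\left(-236970 - 96560\right) - 280837}{\left(40 - 1465\right) - 277402} = \frac{-333530 - 280837}{-1425 - 277402} = - \frac{614367}{-278827} = \left(-614367\right) \left(- \frac{1}{278827}\right) = \frac{614367}{278827}$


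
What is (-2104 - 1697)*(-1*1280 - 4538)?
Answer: 22114218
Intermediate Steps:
(-2104 - 1697)*(-1*1280 - 4538) = -3801*(-1280 - 4538) = -3801*(-5818) = 22114218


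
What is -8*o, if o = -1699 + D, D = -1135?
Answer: 22672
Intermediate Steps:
o = -2834 (o = -1699 - 1135 = -2834)
-8*o = -8*(-2834) = 22672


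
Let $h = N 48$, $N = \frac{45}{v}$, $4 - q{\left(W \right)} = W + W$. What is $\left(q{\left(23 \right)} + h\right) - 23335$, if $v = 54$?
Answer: $-23337$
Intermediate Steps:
$q{\left(W \right)} = 4 - 2 W$ ($q{\left(W \right)} = 4 - \left(W + W\right) = 4 - 2 W$)
$N = \frac{5}{6}$ ($N = \frac{45}{54} = 45 \cdot \frac{1}{54} = \frac{5}{6} \approx 0.83333$)
$h = 40$ ($h = \frac{5}{6} \cdot 48 = 40$)
$\left(q{\left(23 \right)} + h\right) - 23335 = \left(\left(4 - 46\right) + 40\right) - 23335 = \left(-42 + 40\right) - 23335 = -2 - 23335 = -23337$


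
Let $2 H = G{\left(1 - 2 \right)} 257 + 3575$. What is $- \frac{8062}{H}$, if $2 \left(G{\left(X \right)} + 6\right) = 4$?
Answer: $- \frac{16124}{2547} \approx -6.3306$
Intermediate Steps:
$G{\left(X \right)} = -4$ ($G{\left(X \right)} = -6 + \frac{1}{2} \cdot 4 = -6 + 2 = -4$)
$H = \frac{2547}{2}$ ($H = \frac{\left(-4\right) 257 + 3575}{2} = \frac{-1028 + 3575}{2} = \frac{1}{2} \cdot 2547 = \frac{2547}{2} \approx 1273.5$)
$- \frac{8062}{H} = - \frac{8062}{\frac{2547}{2}} = \left(-8062\right) \frac{2}{2547} = - \frac{16124}{2547}$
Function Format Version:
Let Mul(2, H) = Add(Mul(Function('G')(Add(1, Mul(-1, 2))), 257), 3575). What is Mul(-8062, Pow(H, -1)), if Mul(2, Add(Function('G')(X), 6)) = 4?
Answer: Rational(-16124, 2547) ≈ -6.3306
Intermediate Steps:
Function('G')(X) = -4 (Function('G')(X) = Add(-6, Mul(Rational(1, 2), 4)) = Add(-6, 2) = -4)
H = Rational(2547, 2) (H = Mul(Rational(1, 2), Add(Mul(-4, 257), 3575)) = Mul(Rational(1, 2), Add(-1028, 3575)) = Mul(Rational(1, 2), 2547) = Rational(2547, 2) ≈ 1273.5)
Mul(-8062, Pow(H, -1)) = Mul(-8062, Pow(Rational(2547, 2), -1)) = Mul(-8062, Rational(2, 2547)) = Rational(-16124, 2547)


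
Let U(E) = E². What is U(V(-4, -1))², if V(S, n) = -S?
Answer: 256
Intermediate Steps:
U(V(-4, -1))² = ((-1*(-4))²)² = (4²)² = 16² = 256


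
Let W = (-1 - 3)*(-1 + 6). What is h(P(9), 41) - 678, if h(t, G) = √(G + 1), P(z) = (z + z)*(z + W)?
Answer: -678 + √42 ≈ -671.52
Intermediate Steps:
W = -20 (W = -4*5 = -20)
P(z) = 2*z*(-20 + z) (P(z) = (z + z)*(z - 20) = (2*z)*(-20 + z) = 2*z*(-20 + z))
h(t, G) = √(1 + G)
h(P(9), 41) - 678 = √(1 + 41) - 678 = √42 - 678 = -678 + √42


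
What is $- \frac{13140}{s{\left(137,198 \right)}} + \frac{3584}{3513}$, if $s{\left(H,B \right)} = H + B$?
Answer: $- \frac{8992036}{235371} \approx -38.204$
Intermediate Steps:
$s{\left(H,B \right)} = B + H$
$- \frac{13140}{s{\left(137,198 \right)}} + \frac{3584}{3513} = - \frac{13140}{198 + 137} + \frac{3584}{3513} = - \frac{13140}{335} + 3584 \cdot \frac{1}{3513} = \left(-13140\right) \frac{1}{335} + \frac{3584}{3513} = - \frac{2628}{67} + \frac{3584}{3513} = - \frac{8992036}{235371}$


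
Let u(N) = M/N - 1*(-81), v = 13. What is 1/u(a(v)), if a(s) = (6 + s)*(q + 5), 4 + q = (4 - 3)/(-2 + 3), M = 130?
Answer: 19/1604 ≈ 0.011845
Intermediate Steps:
q = -3 (q = -4 + (4 - 3)/(-2 + 3) = -4 + 1/1 = -4 + 1*1 = -4 + 1 = -3)
a(s) = 12 + 2*s (a(s) = (6 + s)*(-3 + 5) = (6 + s)*2 = 12 + 2*s)
u(N) = 81 + 130/N (u(N) = 130/N - 1*(-81) = 130/N + 81 = 81 + 130/N)
1/u(a(v)) = 1/(81 + 130/(12 + 2*13)) = 1/(81 + 130/(12 + 26)) = 1/(81 + 130/38) = 1/(81 + 130*(1/38)) = 1/(81 + 65/19) = 1/(1604/19) = 19/1604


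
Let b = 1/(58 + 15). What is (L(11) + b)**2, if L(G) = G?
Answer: 646416/5329 ≈ 121.30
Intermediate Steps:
b = 1/73 ≈ 0.013699
(L(11) + b)**2 = (11 + 1/73)**2 = (804/73)**2 = 646416/5329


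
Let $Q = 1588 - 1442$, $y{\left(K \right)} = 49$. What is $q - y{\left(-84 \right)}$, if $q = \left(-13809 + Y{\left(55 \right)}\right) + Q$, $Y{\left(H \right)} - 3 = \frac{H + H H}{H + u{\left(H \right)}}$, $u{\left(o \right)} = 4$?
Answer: $- \frac{805751}{59} \approx -13657.0$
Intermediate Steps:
$Y{\left(H \right)} = 3 + \frac{H + H^{2}}{4 + H}$ ($Y{\left(H \right)} = 3 + \frac{H + H H}{H + 4} = 3 + \frac{H + H^{2}}{4 + H}$)
$Q = 146$
$q = - \frac{802860}{59}$ ($q = \left(-13809 + \frac{12 + 55^{2} + 4 \cdot 55}{4 + 55}\right) + 146 = \left(-13809 + \frac{12 + 3025 + 220}{59}\right) + 146 = \left(-13809 + \frac{1}{59} \cdot 3257\right) + 146 = \left(-13809 + \frac{3257}{59}\right) + 146 = - \frac{811474}{59} + 146 = - \frac{802860}{59} \approx -13608.0$)
$q - y{\left(-84 \right)} = - \frac{802860}{59} - 49 = - \frac{805751}{59}$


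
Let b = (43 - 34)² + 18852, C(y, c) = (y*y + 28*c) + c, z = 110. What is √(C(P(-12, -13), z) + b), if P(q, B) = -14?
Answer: √22319 ≈ 149.40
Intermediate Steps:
C(y, c) = y² + 29*c (C(y, c) = (y² + 28*c) + c = y² + 29*c)
b = 18933 (b = 9² + 18852 = 81 + 18852 = 18933)
√(C(P(-12, -13), z) + b) = √(((-14)² + 29*110) + 18933) = √((196 + 3190) + 18933) = √(3386 + 18933) = √22319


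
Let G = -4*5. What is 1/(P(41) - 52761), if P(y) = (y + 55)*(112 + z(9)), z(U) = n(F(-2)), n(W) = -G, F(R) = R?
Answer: -1/40089 ≈ -2.4944e-5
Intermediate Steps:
G = -20
n(W) = 20 (n(W) = -1*(-20) = 20)
z(U) = 20
P(y) = 7260 + 132*y (P(y) = (y + 55)*(112 + 20) = (55 + y)*132 = 7260 + 132*y)
1/(P(41) - 52761) = 1/((7260 + 132*41) - 52761) = 1/((7260 + 5412) - 52761) = 1/(12672 - 52761) = 1/(-40089) = -1/40089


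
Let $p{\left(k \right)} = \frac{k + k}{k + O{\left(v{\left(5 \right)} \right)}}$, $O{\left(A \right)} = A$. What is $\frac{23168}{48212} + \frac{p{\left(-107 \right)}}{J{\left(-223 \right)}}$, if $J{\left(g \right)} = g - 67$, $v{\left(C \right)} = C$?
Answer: $\frac{4963177}{10486110} \approx 0.47331$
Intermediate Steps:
$J{\left(g \right)} = -67 + g$
$p{\left(k \right)} = \frac{2 k}{5 + k}$ ($p{\left(k \right)} = \frac{k + k}{k + 5} = \frac{2 k}{5 + k}$)
$\frac{23168}{48212} + \frac{p{\left(-107 \right)}}{J{\left(-223 \right)}} = \frac{23168}{48212} + \frac{2 \left(-107\right) \frac{1}{5 - 107}}{-67 - 223} = 23168 \cdot \frac{1}{48212} + \frac{2 \left(-107\right) \frac{1}{-102}}{-290} = \frac{5792}{12053} + 2 \left(-107\right) \left(- \frac{1}{102}\right) \left(- \frac{1}{290}\right) = \frac{5792}{12053} + \frac{107}{51} \left(- \frac{1}{290}\right) = \frac{5792}{12053} - \frac{107}{14790} = \frac{4963177}{10486110}$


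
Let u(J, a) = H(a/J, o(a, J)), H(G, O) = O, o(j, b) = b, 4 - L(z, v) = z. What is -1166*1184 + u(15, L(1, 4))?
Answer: -1380529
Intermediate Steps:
L(z, v) = 4 - z
u(J, a) = J
-1166*1184 + u(15, L(1, 4)) = -1166*1184 + 15 = -1380544 + 15 = -1380529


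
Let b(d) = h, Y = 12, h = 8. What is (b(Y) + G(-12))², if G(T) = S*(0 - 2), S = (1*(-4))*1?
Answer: 256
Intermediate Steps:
b(d) = 8
S = -4 (S = -4*1 = -4)
G(T) = 8 (G(T) = -4*(0 - 2) = -4*(-2) = 8)
(b(Y) + G(-12))² = (8 + 8)² = 16² = 256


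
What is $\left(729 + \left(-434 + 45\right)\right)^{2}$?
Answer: $115600$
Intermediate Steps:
$\left(729 + \left(-434 + 45\right)\right)^{2} = \left(729 - 389\right)^{2} = 340^{2} = 115600$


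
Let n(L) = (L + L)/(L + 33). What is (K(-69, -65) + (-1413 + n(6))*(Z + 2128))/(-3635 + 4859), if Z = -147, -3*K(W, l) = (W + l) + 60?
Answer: -109142233/47736 ≈ -2286.4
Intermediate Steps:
n(L) = 2*L/(33 + L) (n(L) = (2*L)/(33 + L) = 2*L/(33 + L))
K(W, l) = -20 - W/3 - l/3 (K(W, l) = -((W + l) + 60)/3 = -(60 + W + l)/3 = -20 - W/3 - l/3)
(K(-69, -65) + (-1413 + n(6))*(Z + 2128))/(-3635 + 4859) = ((-20 - ⅓*(-69) - ⅓*(-65)) + (-1413 + 2*6/(33 + 6))*(-147 + 2128))/(-3635 + 4859) = ((-20 + 23 + 65/3) + (-1413 + 2*6/39)*1981)/1224 = (74/3 + (-1413 + 2*6*(1/39))*1981)*(1/1224) = (74/3 + (-1413 + 4/13)*1981)*(1/1224) = (74/3 - 18365/13*1981)*(1/1224) = (74/3 - 36381065/13)*(1/1224) = -109142233/39*1/1224 = -109142233/47736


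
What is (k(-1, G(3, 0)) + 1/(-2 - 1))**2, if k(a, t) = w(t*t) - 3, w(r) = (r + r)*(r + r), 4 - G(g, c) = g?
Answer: 4/9 ≈ 0.44444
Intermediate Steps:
G(g, c) = 4 - g
w(r) = 4*r**2 (w(r) = (2*r)*(2*r) = 4*r**2)
k(a, t) = -3 + 4*t**4 (k(a, t) = 4*(t*t)**2 - 3 = 4*(t**2)**2 - 3 = 4*t**4 - 3 = -3 + 4*t**4)
(k(-1, G(3, 0)) + 1/(-2 - 1))**2 = ((-3 + 4*(4 - 1*3)**4) + 1/(-2 - 1))**2 = ((-3 + 4*(4 - 3)**4) + 1/(-3))**2 = ((-3 + 4*1**4) - 1/3)**2 = ((-3 + 4*1) - 1/3)**2 = ((-3 + 4) - 1/3)**2 = (1 - 1/3)**2 = (2/3)**2 = 4/9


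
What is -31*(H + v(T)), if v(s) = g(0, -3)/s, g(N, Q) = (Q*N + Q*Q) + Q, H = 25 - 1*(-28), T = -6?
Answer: -1612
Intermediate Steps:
H = 53 (H = 25 + 28 = 53)
g(N, Q) = Q + Q² + N*Q (g(N, Q) = (N*Q + Q²) + Q = (Q² + N*Q) + Q = Q + Q² + N*Q)
v(s) = 6/s (v(s) = (-3*(1 + 0 - 3))/s = (-3*(-2))/s = 6/s)
-31*(H + v(T)) = -31*(53 + 6/(-6)) = -31*(53 + 6*(-⅙)) = -31*(53 - 1) = -31*52 = -1612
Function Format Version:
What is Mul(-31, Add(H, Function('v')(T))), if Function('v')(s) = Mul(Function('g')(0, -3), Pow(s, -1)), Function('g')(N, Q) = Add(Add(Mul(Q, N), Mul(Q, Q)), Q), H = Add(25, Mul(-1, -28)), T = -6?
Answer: -1612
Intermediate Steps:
H = 53 (H = Add(25, 28) = 53)
Function('g')(N, Q) = Add(Q, Pow(Q, 2), Mul(N, Q)) (Function('g')(N, Q) = Add(Add(Mul(N, Q), Pow(Q, 2)), Q) = Add(Add(Pow(Q, 2), Mul(N, Q)), Q) = Add(Q, Pow(Q, 2), Mul(N, Q)))
Function('v')(s) = Mul(6, Pow(s, -1)) (Function('v')(s) = Mul(Mul(-3, Add(1, 0, -3)), Pow(s, -1)) = Mul(Mul(-3, -2), Pow(s, -1)) = Mul(6, Pow(s, -1)))
Mul(-31, Add(H, Function('v')(T))) = Mul(-31, Add(53, Mul(6, Pow(-6, -1)))) = Mul(-31, Add(53, Mul(6, Rational(-1, 6)))) = Mul(-31, Add(53, -1)) = Mul(-31, 52) = -1612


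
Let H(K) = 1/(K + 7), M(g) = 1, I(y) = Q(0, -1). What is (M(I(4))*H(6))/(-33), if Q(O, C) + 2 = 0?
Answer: -1/429 ≈ -0.0023310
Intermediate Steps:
Q(O, C) = -2 (Q(O, C) = -2 + 0 = -2)
I(y) = -2
H(K) = 1/(7 + K)
(M(I(4))*H(6))/(-33) = (1/(7 + 6))/(-33) = (1/13)*(-1/33) = -1/429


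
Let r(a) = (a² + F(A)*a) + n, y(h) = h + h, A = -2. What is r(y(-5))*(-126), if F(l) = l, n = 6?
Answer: -15876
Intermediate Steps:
y(h) = 2*h
r(a) = 6 + a² - 2*a (r(a) = (a² - 2*a) + 6 = 6 + a² - 2*a)
r(y(-5))*(-126) = (6 + (2*(-5))² - 4*(-5))*(-126) = (6 + (-10)² - 2*(-10))*(-126) = (6 + 100 + 20)*(-126) = 126*(-126) = -15876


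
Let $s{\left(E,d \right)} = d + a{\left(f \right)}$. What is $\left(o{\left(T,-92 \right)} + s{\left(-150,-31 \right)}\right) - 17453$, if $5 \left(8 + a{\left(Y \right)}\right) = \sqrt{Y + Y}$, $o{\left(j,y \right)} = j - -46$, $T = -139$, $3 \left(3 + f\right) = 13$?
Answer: $-17585 + \frac{2 \sqrt{6}}{15} \approx -17585.0$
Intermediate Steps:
$f = \frac{4}{3}$ ($f = -3 + \frac{1}{3} \cdot 13 = -3 + \frac{13}{3} = \frac{4}{3} \approx 1.3333$)
$o{\left(j,y \right)} = 46 + j$ ($o{\left(j,y \right)} = j + 46 = 46 + j$)
$a{\left(Y \right)} = -8 + \frac{\sqrt{2} \sqrt{Y}}{5}$ ($a{\left(Y \right)} = -8 + \frac{\sqrt{Y + Y}}{5} = -8 + \frac{\sqrt{2 Y}}{5} = -8 + \frac{\sqrt{2} \sqrt{Y}}{5}$)
$s{\left(E,d \right)} = -8 + d + \frac{2 \sqrt{6}}{15}$ ($s{\left(E,d \right)} = d - \left(8 - \frac{\sqrt{2} \sqrt{\frac{4}{3}}}{5}\right) = d - \left(8 - \frac{\sqrt{2} \frac{2 \sqrt{3}}{3}}{5}\right) = d - \left(8 - \frac{2 \sqrt{6}}{15}\right) = -8 + d + \frac{2 \sqrt{6}}{15}$)
$\left(o{\left(T,-92 \right)} + s{\left(-150,-31 \right)}\right) - 17453 = \left(\left(46 - 139\right) - \left(39 - \frac{2 \sqrt{6}}{15}\right)\right) - 17453 = \left(-93 - \left(39 - \frac{2 \sqrt{6}}{15}\right)\right) - 17453 = \left(-132 + \frac{2 \sqrt{6}}{15}\right) - 17453 = -17585 + \frac{2 \sqrt{6}}{15}$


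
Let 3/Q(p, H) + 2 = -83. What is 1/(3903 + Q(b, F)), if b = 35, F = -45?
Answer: 85/331752 ≈ 0.00025622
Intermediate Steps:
Q(p, H) = -3/85 (Q(p, H) = 3/(-2 - 83) = 3/(-85) = 3*(-1/85) = -3/85)
1/(3903 + Q(b, F)) = 1/(3903 - 3/85) = 1/(331752/85) = 85/331752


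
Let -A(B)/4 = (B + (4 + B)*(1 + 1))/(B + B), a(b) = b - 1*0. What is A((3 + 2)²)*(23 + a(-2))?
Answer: -3486/25 ≈ -139.44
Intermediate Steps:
a(b) = b (a(b) = b + 0 = b)
A(B) = -2*(8 + 3*B)/B (A(B) = -4*(B + (4 + B)*(1 + 1))/(B + B) = -4*(B + (4 + B)*2)/(2*B) = -4*(B + (8 + 2*B))*1/(2*B) = -4*(8 + 3*B)*1/(2*B) = -2*(8 + 3*B)/B)
A((3 + 2)²)*(23 + a(-2)) = (-6 - 16/(3 + 2)²)*(23 - 2) = (-6 - 16/(5²))*21 = (-6 - 16/25)*21 = -166/25*21 = -3486/25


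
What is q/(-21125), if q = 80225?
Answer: -3209/845 ≈ -3.7976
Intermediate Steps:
q/(-21125) = 80225/(-21125) = 80225*(-1/21125) = -3209/845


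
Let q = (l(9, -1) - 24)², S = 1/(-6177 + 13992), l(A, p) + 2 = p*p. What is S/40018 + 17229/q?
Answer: 1077641800811/39092583750 ≈ 27.566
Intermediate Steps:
l(A, p) = -2 + p² (l(A, p) = -2 + p*p = -2 + p²)
S = 1/7815 ≈ 0.00012796
q = 625 (q = ((-2 + (-1)²) - 24)² = ((-2 + 1) - 24)² = (-1 - 24)² = (-25)² = 625)
S/40018 + 17229/q = (1/7815)/40018 + 17229/625 = (1/7815)*(1/40018) + 17229*(1/625) = 1/312740670 + 17229/625 = 1077641800811/39092583750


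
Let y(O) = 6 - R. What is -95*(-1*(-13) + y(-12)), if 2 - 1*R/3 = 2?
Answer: -1805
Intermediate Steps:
R = 0 (R = 6 - 3*2 = 6 - 6 = 0)
y(O) = 6 (y(O) = 6 - 1*0 = 6 + 0 = 6)
-95*(-1*(-13) + y(-12)) = -95*(-1*(-13) + 6) = -95*(13 + 6) = -95*19 = -1805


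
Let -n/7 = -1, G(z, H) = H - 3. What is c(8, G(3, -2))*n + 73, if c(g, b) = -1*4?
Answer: 45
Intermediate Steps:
G(z, H) = -3 + H
n = 7 (n = -7*(-1) = 7)
c(g, b) = -4
c(8, G(3, -2))*n + 73 = -4*7 + 73 = -28 + 73 = 45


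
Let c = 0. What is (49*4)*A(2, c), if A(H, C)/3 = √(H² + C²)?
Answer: 1176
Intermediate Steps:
A(H, C) = 3*√(C² + H²) (A(H, C) = 3*√(H² + C²) = 3*√(C² + H²))
(49*4)*A(2, c) = (49*4)*(3*√(0² + 2²)) = 196*(3*√(0 + 4)) = 196*(3*√4) = 196*(3*2) = 196*6 = 1176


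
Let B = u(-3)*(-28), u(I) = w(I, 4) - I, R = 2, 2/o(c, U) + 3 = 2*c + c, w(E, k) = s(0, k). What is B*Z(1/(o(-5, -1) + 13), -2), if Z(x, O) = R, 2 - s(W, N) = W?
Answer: -280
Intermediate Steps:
s(W, N) = 2 - W
w(E, k) = 2 (w(E, k) = 2 - 1*0 = 2 + 0 = 2)
o(c, U) = 2/(-3 + 3*c) (o(c, U) = 2/(-3 + (2*c + c)) = 2/(-3 + 3*c))
u(I) = 2 - I
B = -140 (B = (2 - 1*(-3))*(-28) = (2 + 3)*(-28) = 5*(-28) = -140)
Z(x, O) = 2
B*Z(1/(o(-5, -1) + 13), -2) = -140*2 = -280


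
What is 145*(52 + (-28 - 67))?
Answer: -6235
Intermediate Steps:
145*(52 + (-28 - 67)) = 145*(52 - 95) = 145*(-43) = -6235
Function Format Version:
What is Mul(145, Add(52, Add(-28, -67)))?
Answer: -6235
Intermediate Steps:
Mul(145, Add(52, Add(-28, -67))) = Mul(145, Add(52, -95)) = Mul(145, -43) = -6235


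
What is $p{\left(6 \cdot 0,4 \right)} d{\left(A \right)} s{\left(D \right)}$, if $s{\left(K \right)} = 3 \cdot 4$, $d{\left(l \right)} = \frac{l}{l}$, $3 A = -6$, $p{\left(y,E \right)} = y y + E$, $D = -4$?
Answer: $48$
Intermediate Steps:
$p{\left(y,E \right)} = E + y^{2}$ ($p{\left(y,E \right)} = y^{2} + E = E + y^{2}$)
$A = -2$ ($A = \frac{1}{3} \left(-6\right) = -2$)
$d{\left(l \right)} = 1$
$s{\left(K \right)} = 12$
$p{\left(6 \cdot 0,4 \right)} d{\left(A \right)} s{\left(D \right)} = \left(4 + \left(6 \cdot 0\right)^{2}\right) 1 \cdot 12 = \left(4 + 0^{2}\right) 1 \cdot 12 = \left(4 + 0\right) 1 \cdot 12 = 4 \cdot 1 \cdot 12 = 4 \cdot 12 = 48$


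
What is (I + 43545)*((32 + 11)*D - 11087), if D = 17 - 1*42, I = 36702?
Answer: -975964014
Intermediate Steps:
D = -25 (D = 17 - 42 = -25)
(I + 43545)*((32 + 11)*D - 11087) = (36702 + 43545)*((32 + 11)*(-25) - 11087) = 80247*(43*(-25) - 11087) = 80247*(-1075 - 11087) = 80247*(-12162) = -975964014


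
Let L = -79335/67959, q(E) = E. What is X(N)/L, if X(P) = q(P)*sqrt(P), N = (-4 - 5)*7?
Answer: 1427139*I*sqrt(7)/8815 ≈ 428.34*I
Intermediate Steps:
L = -8815/7551 (L = -79335*1/67959 = -8815/7551 ≈ -1.1674)
N = -63 (N = -9*7 = -63)
X(P) = P**(3/2) (X(P) = P*sqrt(P) = P**(3/2))
X(N)/L = (-63)**(3/2)/(-8815/7551) = -189*I*sqrt(7)*(-7551/8815) = 1427139*I*sqrt(7)/8815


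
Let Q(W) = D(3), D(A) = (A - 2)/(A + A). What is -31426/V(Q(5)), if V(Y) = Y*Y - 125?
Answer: 1131336/4499 ≈ 251.46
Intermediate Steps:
D(A) = (-2 + A)/(2*A) (D(A) = (-2 + A)/((2*A)) = (-2 + A)*(1/(2*A)) = (-2 + A)/(2*A))
Q(W) = 1/6 (Q(W) = (1/2)*(-2 + 3)/3 = (1/2)*(1/3)*1 = 1/6)
V(Y) = -125 + Y**2 (V(Y) = Y**2 - 125 = -125 + Y**2)
-31426/V(Q(5)) = -31426/(-125 + (1/6)**2) = -31426/(-125 + 1/36) = -31426/(-4499/36) = -31426*(-36/4499) = 1131336/4499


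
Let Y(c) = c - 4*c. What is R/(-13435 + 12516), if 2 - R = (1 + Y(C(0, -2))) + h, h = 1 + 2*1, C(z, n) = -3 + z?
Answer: 11/919 ≈ 0.011970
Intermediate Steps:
h = 3 (h = 1 + 2 = 3)
Y(c) = -3*c
R = -11 (R = 2 - ((1 - 3*(-3 + 0)) + 3) = 2 - ((1 - 3*(-3)) + 3) = 2 - ((1 + 9) + 3) = 2 - (10 + 3) = 2 - 1*13 = 2 - 13 = -11)
R/(-13435 + 12516) = -11/(-13435 + 12516) = -11/(-919) = -1/919*(-11) = 11/919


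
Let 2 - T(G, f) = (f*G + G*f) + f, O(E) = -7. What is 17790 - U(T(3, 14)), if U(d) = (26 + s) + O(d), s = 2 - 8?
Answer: 17777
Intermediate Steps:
T(G, f) = 2 - f - 2*G*f (T(G, f) = 2 - ((f*G + G*f) + f) = 2 - ((G*f + G*f) + f) = 2 - (2*G*f + f) = 2 - (f + 2*G*f) = 2 + (-f - 2*G*f) = 2 - f - 2*G*f)
s = -6
U(d) = 13 (U(d) = (26 - 6) - 7 = 20 - 7 = 13)
17790 - U(T(3, 14)) = 17790 - 1*13 = 17790 - 13 = 17777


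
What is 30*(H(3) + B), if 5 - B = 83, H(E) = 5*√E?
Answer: -2340 + 150*√3 ≈ -2080.2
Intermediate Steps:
B = -78 (B = 5 - 1*83 = 5 - 83 = -78)
30*(H(3) + B) = 30*(5*√3 - 78) = 30*(-78 + 5*√3) = -2340 + 150*√3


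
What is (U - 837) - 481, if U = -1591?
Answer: -2909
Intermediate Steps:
(U - 837) - 481 = (-1591 - 837) - 481 = -2428 - 481 = -2909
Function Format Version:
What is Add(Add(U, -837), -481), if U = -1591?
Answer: -2909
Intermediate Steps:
Add(Add(U, -837), -481) = Add(Add(-1591, -837), -481) = Add(-2428, -481) = -2909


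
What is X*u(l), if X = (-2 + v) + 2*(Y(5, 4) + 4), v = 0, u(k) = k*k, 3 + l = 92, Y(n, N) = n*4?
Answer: 364366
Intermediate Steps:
Y(n, N) = 4*n
l = 89 (l = -3 + 92 = 89)
u(k) = k²
X = 46 (X = (-2 + 0) + 2*(4*5 + 4) = -2 + 2*(20 + 4) = -2 + 2*24 = -2 + 48 = 46)
X*u(l) = 46*89² = 46*7921 = 364366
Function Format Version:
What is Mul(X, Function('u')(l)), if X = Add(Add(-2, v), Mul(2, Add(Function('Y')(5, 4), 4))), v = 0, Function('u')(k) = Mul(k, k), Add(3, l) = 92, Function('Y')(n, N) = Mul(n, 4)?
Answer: 364366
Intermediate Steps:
Function('Y')(n, N) = Mul(4, n)
l = 89 (l = Add(-3, 92) = 89)
Function('u')(k) = Pow(k, 2)
X = 46 (X = Add(Add(-2, 0), Mul(2, Add(Mul(4, 5), 4))) = Add(-2, Mul(2, Add(20, 4))) = Add(-2, Mul(2, 24)) = Add(-2, 48) = 46)
Mul(X, Function('u')(l)) = Mul(46, Pow(89, 2)) = Mul(46, 7921) = 364366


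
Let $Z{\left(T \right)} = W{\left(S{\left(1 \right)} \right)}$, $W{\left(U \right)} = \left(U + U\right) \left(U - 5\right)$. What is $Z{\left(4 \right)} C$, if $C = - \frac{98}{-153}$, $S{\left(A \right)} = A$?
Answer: $- \frac{784}{153} \approx -5.1242$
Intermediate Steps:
$W{\left(U \right)} = 2 U \left(-5 + U\right)$
$Z{\left(T \right)} = -8$ ($Z{\left(T \right)} = 2 \cdot 1 \left(-5 + 1\right) = 2 \cdot 1 \left(-4\right) = -8$)
$C = \frac{98}{153}$ ($C = \left(-98\right) \left(- \frac{1}{153}\right) = \frac{98}{153} \approx 0.64052$)
$Z{\left(4 \right)} C = \left(-8\right) \frac{98}{153} = - \frac{784}{153}$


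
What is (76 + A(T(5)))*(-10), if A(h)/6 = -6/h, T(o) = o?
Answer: -688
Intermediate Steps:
A(h) = -36/h (A(h) = 6*(-6/h) = -36/h)
(76 + A(T(5)))*(-10) = (76 - 36/5)*(-10) = (344/5)*(-10) = -688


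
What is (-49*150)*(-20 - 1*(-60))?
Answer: -294000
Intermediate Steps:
(-49*150)*(-20 - 1*(-60)) = -7350*(-20 + 60) = -7350*40 = -294000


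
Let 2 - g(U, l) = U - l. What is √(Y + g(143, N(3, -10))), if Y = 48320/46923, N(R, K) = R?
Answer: I*√301576654842/46923 ≈ 11.703*I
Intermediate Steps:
g(U, l) = 2 + l - U (g(U, l) = 2 - (U - l) = 2 + (l - U) = 2 + l - U)
Y = 48320/46923 (Y = 48320*(1/46923) = 48320/46923 ≈ 1.0298)
√(Y + g(143, N(3, -10))) = √(48320/46923 + (2 + 3 - 1*143)) = √(48320/46923 + (2 + 3 - 143)) = √(48320/46923 - 138) = √(-6427054/46923) = I*√301576654842/46923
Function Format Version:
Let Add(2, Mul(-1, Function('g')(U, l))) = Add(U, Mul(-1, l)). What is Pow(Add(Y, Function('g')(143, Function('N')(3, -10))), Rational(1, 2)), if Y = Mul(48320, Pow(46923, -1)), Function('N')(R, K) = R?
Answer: Mul(Rational(1, 46923), I, Pow(301576654842, Rational(1, 2))) ≈ Mul(11.703, I)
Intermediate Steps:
Function('g')(U, l) = Add(2, l, Mul(-1, U)) (Function('g')(U, l) = Add(2, Mul(-1, Add(U, Mul(-1, l)))) = Add(2, Add(l, Mul(-1, U))) = Add(2, l, Mul(-1, U)))
Y = Rational(48320, 46923) (Y = Mul(48320, Rational(1, 46923)) = Rational(48320, 46923) ≈ 1.0298)
Pow(Add(Y, Function('g')(143, Function('N')(3, -10))), Rational(1, 2)) = Pow(Add(Rational(48320, 46923), Add(2, 3, Mul(-1, 143))), Rational(1, 2)) = Pow(Add(Rational(48320, 46923), Add(2, 3, -143)), Rational(1, 2)) = Pow(Add(Rational(48320, 46923), -138), Rational(1, 2)) = Pow(Rational(-6427054, 46923), Rational(1, 2)) = Mul(Rational(1, 46923), I, Pow(301576654842, Rational(1, 2)))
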